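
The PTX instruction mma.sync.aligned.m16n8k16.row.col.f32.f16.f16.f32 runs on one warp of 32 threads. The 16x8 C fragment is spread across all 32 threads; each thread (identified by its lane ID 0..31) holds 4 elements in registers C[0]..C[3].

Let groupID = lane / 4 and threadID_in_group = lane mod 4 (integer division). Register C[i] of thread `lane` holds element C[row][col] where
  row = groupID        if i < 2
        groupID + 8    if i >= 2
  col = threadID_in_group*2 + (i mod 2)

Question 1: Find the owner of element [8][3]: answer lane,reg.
1,3

r:8=>grp=0,rB=1  c:3=>tig=1,lo=1
L=0*4+1=1  i=1*2+1=3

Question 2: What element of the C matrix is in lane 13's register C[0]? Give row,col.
3,2

L=13⇒gr=13>>2=3, th=13&3=1
[0]⇒row 3+0=3  col 1·2+0=2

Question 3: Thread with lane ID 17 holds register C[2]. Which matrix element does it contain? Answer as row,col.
L=17=>grp=17>>2=4, tig=17&3=1
[2]=>row 4+8=12  col 1·2+0=2

12,2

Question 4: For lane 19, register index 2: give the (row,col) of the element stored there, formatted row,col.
12,6

lane 19->19/4=4, 19 mod 4=3
i=2  r:4+8->12  c:2·3+0->6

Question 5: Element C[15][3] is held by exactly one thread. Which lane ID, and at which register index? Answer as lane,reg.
29,3

r=15→G=7,rhi=1  c=3→T=1,p=1
L=7*4+1=29  i=1*2+1=3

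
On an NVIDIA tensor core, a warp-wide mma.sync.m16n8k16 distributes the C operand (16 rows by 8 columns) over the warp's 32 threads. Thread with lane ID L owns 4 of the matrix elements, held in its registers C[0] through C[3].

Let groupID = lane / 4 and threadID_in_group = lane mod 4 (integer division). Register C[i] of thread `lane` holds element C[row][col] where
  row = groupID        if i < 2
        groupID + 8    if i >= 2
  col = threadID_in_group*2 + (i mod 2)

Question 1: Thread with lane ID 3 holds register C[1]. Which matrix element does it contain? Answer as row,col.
L=3=>grp=3>>2=0, tig=3&3=3
[1]=>row 0+0=0  col 3·2+1=7

0,7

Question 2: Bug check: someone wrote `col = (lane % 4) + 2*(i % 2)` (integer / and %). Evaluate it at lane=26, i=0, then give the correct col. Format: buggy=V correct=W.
`(lane % 4) + 2*(i % 2)`[26,0]⇒2
L=26⇒gr=26>>2=6, th=26&3=2
[0]⇒row 6+0=6  col 2·2+0=4
col: 2 vs 4

buggy=2 correct=4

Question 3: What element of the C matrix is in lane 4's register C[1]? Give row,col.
1,1

L=4→G=4>>2=1, T=4&3=0
[1]→row 1+0=1  col 0·2+1=1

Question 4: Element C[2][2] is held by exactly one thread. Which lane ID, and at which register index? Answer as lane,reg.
9,0

r=2->g=2,rb=0  c=2->t=1,b0=0
L=2*4+1=9  i=0*2+0=0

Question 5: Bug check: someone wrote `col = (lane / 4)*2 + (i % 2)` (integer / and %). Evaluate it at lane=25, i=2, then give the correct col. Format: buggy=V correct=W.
buggy=12 correct=2

`(lane / 4)*2 + (i % 2)`[25,2]=>12
L=25=>grp=25>>2=6, tig=25&3=1
[2]=>row 6+8=14  col 1·2+0=2
col: 12 vs 2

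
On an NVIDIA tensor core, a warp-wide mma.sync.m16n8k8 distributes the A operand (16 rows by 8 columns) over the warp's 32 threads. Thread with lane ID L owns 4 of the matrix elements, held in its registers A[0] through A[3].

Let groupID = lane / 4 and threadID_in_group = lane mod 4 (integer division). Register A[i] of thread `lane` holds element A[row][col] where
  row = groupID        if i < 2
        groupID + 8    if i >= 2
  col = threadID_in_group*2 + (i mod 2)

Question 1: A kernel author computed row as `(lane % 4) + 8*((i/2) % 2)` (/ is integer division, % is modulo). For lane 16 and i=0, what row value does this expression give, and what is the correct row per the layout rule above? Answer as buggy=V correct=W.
`(lane % 4) + 8*((i/2) % 2)`[16,0]=>0
L=16=>grp=16>>2=4, tig=16&3=0
[0]=>row 4+0=4  col 0·2+0=0
row: 0 vs 4

buggy=0 correct=4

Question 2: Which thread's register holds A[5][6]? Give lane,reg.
23,0

r=5→G=5,rhi=0  c=6→T=3,p=0
L=5*4+3=23  i=0*2+0=0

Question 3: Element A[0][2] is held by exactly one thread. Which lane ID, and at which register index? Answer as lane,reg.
1,0

r:0=>grp=0,rB=0  c:2=>tig=1,lo=0
L=0*4+1=1  i=0*2+0=0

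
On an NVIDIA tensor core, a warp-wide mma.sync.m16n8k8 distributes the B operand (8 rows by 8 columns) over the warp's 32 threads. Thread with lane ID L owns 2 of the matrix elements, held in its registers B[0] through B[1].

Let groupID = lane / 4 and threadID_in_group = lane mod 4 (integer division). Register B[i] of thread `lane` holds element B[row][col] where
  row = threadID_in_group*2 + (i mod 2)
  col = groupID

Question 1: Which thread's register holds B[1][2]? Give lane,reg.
c: 2->gid=2  r: 1->tid=0,i&1=1
L=2*4+0=8  i=1=1

8,1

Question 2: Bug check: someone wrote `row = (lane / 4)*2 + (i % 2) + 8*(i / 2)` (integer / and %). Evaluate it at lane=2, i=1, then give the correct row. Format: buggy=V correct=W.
buggy=1 correct=5

`(lane / 4)*2 + (i % 2) + 8*(i / 2)`[2,1]->1
2: g=0,t=2
[1] (2*2+1,0) = (5,0)
row: 1 vs 5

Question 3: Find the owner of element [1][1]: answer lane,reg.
c=1→G=1  r=1→T=0,p=1
L=1*4+0=4  i=1=1

4,1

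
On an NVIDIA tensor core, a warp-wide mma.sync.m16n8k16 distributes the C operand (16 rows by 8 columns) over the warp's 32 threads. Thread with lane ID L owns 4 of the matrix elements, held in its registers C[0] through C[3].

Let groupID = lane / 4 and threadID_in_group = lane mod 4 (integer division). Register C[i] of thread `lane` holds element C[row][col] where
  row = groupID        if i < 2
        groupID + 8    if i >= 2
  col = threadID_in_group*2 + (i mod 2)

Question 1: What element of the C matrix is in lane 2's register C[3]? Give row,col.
L=2->g=2>>2=0, t=2&3=2
[3]->row 0+8=8  col 2·2+1=5

8,5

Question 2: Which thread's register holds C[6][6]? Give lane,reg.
27,0

r=6→G=6,rhi=0  c=6→T=3,p=0
L=6*4+3=27  i=0*2+0=0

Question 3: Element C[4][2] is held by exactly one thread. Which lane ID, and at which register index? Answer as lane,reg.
17,0

r: 4->gid=4,r8=0  c: 2->tid=1,i&1=0
L=4*4+1=17  i=0*2+0=0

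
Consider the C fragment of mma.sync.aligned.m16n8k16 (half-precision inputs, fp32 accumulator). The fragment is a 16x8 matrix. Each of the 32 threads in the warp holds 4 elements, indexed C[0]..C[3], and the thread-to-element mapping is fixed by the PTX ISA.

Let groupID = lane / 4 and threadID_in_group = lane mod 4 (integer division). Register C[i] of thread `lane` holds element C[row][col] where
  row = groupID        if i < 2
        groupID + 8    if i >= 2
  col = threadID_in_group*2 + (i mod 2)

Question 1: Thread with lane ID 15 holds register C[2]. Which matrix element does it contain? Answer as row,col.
lane 15: G=3 (15/4), T=3 (15%4)
i=2: r=3+8=11, c=3*2+0=6

11,6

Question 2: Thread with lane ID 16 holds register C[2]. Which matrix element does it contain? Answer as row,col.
16: gr=4,th=0
[2] (4+8,0*2+0) = (12,0)

12,0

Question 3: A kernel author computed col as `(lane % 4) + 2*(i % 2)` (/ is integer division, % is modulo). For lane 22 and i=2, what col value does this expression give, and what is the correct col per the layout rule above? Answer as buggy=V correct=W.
buggy=2 correct=4

`(lane % 4) + 2*(i % 2)`[22,2]=>2
lane 22=>22/4=5, 22 mod 4=2
i=2  r:5+8=>13  c:2·2+0=>4
col: 2 vs 4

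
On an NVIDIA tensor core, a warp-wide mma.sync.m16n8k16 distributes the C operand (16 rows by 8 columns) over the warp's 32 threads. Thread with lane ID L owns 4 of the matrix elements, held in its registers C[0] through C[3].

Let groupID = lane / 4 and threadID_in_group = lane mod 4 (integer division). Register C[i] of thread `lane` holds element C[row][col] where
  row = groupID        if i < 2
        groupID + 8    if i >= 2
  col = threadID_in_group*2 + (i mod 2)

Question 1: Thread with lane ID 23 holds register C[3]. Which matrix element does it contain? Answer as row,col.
13,7

L=23->gid=23>>2=5, tid=23&3=3
[3]->row 5+8=13  col 3·2+1=7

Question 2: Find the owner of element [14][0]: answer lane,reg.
r=14->g=6,rb=1  c=0->t=0,b0=0
L=6*4+0=24  i=1*2+0=2

24,2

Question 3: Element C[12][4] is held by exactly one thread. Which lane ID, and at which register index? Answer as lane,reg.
18,2

r: 12->gid=4,r8=1  c: 4->tid=2,i&1=0
L=4*4+2=18  i=1*2+0=2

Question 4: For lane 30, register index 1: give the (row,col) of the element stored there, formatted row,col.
7,5

L=30=>grp=30>>2=7, tig=30&3=2
[1]=>row 7+0=7  col 2·2+1=5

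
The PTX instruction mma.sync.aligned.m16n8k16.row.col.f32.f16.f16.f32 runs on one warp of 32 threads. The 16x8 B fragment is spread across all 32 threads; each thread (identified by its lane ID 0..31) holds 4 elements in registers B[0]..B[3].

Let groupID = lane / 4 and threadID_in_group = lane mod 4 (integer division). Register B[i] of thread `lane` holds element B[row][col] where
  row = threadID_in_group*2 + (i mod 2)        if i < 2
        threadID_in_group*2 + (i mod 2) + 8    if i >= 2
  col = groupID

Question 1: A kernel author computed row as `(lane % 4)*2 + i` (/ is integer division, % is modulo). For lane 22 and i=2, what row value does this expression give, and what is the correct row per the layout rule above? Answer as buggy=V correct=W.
buggy=6 correct=12

`(lane % 4)*2 + i`[22,2]->6
22: gid=5,tid=2
[2] (2*2+0+8,5) = (12,5)
row: 6 vs 12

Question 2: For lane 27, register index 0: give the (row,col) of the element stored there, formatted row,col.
lane 27: grp=6 (27/4), tig=3 (27%4)
i=0: r=3*2+0+0=6, c=grp=6

6,6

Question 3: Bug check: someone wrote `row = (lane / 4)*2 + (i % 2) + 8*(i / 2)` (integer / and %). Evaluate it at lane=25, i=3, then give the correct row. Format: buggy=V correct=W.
`(lane / 4)*2 + (i % 2) + 8*(i / 2)`[25,3]->21
L=25->gid=25>>2=6, tid=25&3=1
[3]->row 1·2+1+8=11  col gid=6
row: 21 vs 11

buggy=21 correct=11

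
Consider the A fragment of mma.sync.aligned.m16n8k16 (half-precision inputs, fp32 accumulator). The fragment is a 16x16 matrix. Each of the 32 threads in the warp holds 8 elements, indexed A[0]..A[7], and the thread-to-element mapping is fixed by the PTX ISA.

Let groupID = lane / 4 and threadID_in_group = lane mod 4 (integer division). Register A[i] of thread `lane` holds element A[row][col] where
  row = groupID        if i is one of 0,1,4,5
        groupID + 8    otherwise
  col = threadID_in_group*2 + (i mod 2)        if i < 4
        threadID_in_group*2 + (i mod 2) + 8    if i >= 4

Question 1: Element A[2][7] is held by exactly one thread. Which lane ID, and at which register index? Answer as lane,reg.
r=2->g=2,rb=0  c=7->cb=0,t=3,b0=1
L=2*4+3=11  i=0*4+0*2+1=1

11,1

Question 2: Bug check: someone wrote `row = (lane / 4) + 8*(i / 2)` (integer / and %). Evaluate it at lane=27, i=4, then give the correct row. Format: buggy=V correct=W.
`(lane / 4) + 8*(i / 2)`[27,4]⇒22
L=27⇒gr=27>>2=6, th=27&3=3
[4]⇒row 6+0=6  col 3·2+0+8=14
row: 22 vs 6

buggy=22 correct=6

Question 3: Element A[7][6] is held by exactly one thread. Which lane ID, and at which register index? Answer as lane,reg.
31,0

r=7->g=7,rb=0  c=6->cb=0,t=3,b0=0
L=7*4+3=31  i=0*4+0*2+0=0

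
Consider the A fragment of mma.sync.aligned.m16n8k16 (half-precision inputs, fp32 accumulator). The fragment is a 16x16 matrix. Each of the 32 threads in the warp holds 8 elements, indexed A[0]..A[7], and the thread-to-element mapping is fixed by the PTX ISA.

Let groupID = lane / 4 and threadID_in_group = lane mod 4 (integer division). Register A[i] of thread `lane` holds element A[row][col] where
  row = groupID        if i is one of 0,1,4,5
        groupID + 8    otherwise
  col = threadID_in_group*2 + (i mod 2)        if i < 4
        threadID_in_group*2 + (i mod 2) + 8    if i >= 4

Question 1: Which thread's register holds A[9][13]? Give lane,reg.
6,7

r: 9->gid=1,r8=1  c: 13->c8=1,tid=2,i&1=1
L=1*4+2=6  i=1*4+1*2+1=7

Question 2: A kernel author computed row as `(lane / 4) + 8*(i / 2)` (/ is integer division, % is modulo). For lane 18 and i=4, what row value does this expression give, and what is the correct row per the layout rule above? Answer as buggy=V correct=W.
buggy=20 correct=4

`(lane / 4) + 8*(i / 2)`[18,4]→20
18: G=4,T=2
[4] (4+0,2*2+0+8) = (4,12)
row: 20 vs 4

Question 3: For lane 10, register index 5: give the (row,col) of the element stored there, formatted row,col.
10: gr=2,th=2
[5] (2+0,2*2+1+8) = (2,13)

2,13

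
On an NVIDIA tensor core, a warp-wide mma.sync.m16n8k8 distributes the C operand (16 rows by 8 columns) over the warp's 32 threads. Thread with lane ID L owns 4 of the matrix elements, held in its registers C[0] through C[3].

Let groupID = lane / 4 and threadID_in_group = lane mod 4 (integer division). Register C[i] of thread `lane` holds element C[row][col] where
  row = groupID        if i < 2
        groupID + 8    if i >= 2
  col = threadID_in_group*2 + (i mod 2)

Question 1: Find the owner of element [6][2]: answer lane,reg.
r:6=>grp=6,rB=0  c:2=>tig=1,lo=0
L=6*4+1=25  i=0*2+0=0

25,0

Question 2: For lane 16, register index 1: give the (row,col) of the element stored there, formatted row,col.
4,1

lane 16→16/4=4, 16 mod 4=0
i=1  r:4+0→4  c:2·0+1→1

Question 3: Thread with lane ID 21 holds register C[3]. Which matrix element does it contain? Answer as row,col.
13,3

21: gr=5,th=1
[3] (5+8,1*2+1) = (13,3)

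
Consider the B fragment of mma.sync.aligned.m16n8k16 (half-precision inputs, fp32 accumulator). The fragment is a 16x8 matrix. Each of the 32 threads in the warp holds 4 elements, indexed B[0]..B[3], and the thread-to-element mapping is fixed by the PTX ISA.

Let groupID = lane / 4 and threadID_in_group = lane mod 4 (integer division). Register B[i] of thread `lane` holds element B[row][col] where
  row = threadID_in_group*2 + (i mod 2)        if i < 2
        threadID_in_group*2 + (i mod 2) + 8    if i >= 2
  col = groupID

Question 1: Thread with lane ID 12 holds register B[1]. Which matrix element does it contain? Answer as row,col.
lane 12: gid=3 (12/4), tid=0 (12%4)
i=1: r=0*2+1+0=1, c=gid=3

1,3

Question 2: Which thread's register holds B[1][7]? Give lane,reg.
c=7⇒gr=7  r=1⇒Rb=0,th=0,odd=1
L=7*4+0=28  i=0*2+1=1

28,1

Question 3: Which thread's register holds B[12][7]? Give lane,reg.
c=7⇒gr=7  r=12⇒Rb=1,th=2,odd=0
L=7*4+2=30  i=1*2+0=2

30,2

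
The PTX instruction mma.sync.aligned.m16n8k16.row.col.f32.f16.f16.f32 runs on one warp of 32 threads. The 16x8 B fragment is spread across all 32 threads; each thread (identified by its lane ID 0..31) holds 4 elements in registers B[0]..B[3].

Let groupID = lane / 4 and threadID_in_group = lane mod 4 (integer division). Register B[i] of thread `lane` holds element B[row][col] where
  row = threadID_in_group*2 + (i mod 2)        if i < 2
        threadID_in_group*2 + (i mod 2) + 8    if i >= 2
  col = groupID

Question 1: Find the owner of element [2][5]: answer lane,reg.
21,0

c:5=>grp=5  r:2=>rB=0,tig=1,lo=0
L=5*4+1=21  i=0*2+0=0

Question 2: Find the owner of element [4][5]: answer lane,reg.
c=5⇒gr=5  r=4⇒Rb=0,th=2,odd=0
L=5*4+2=22  i=0*2+0=0

22,0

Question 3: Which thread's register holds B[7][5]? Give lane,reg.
23,1

c=5⇒gr=5  r=7⇒Rb=0,th=3,odd=1
L=5*4+3=23  i=0*2+1=1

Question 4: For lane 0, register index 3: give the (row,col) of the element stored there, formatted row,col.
lane 0: gr=0 (0/4), th=0 (0%4)
i=3: r=0*2+1+8=9, c=gr=0

9,0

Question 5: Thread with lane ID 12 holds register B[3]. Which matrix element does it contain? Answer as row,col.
9,3

lane 12: g=3 (12/4), t=0 (12%4)
i=3: r=0*2+1+8=9, c=g=3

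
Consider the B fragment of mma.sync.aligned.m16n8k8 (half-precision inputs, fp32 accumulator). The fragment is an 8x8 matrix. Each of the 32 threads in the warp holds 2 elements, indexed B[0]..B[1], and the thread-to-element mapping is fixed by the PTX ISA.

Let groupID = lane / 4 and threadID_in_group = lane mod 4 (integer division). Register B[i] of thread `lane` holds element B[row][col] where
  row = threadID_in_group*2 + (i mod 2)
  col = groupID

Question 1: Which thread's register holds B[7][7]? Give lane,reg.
31,1

c:7=>grp=7  r:7=>tig=3,lo=1
L=7*4+3=31  i=1=1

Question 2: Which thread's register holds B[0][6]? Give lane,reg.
24,0

c=6⇒gr=6  r=0⇒th=0,odd=0
L=6*4+0=24  i=0=0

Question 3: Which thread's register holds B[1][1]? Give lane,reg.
4,1

c:1=>grp=1  r:1=>tig=0,lo=1
L=1*4+0=4  i=1=1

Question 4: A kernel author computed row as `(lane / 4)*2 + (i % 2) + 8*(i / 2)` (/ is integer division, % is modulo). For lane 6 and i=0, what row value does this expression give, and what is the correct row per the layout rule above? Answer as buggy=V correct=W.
buggy=2 correct=4

`(lane / 4)*2 + (i % 2) + 8*(i / 2)`[6,0]->2
lane 6->6/4=1, 6 mod 4=2
i=0  r:2·2+0->4  c:1
row: 2 vs 4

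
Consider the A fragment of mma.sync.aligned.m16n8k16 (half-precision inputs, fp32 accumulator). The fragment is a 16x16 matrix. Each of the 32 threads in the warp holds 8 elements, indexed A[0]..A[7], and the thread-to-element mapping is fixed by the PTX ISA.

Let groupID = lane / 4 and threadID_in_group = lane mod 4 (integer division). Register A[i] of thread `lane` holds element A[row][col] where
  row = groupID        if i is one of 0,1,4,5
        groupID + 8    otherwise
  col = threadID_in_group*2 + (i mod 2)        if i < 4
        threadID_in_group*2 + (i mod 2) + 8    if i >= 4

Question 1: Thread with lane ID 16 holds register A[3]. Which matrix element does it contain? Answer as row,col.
12,1

lane 16: grp=4 (16/4), tig=0 (16%4)
i=3: r=4+8=12, c=0*2+1+0=1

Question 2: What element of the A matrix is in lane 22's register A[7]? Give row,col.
13,13

22: gid=5,tid=2
[7] (5+8,2*2+1+8) = (13,13)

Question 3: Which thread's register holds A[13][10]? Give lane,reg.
21,6

r: 13->gid=5,r8=1  c: 10->c8=1,tid=1,i&1=0
L=5*4+1=21  i=1*4+1*2+0=6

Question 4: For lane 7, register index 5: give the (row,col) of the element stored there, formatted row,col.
lane 7: gr=1 (7/4), th=3 (7%4)
i=5: r=1+0=1, c=3*2+1+8=15

1,15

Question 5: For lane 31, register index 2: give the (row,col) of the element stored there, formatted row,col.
15,6

lane 31: grp=7 (31/4), tig=3 (31%4)
i=2: r=7+8=15, c=3*2+0+0=6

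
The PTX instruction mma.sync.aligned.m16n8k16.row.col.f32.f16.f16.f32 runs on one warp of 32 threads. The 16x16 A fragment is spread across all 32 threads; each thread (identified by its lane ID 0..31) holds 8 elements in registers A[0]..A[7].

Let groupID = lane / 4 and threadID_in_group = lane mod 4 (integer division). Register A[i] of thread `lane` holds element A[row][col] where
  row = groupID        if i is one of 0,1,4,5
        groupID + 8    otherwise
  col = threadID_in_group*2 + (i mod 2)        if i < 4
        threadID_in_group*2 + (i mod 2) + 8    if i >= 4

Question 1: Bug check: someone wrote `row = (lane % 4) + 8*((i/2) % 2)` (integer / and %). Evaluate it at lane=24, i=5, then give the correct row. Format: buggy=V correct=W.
buggy=0 correct=6

`(lane % 4) + 8*((i/2) % 2)`[24,5]⇒0
lane 24⇒24/4=6, 24 mod 4=0
i=5  r:6+0⇒6  c:2·0+1+8⇒9
row: 0 vs 6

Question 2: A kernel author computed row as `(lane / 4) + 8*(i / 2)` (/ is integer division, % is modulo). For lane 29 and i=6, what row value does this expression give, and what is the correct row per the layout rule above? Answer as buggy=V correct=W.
buggy=31 correct=15

`(lane / 4) + 8*(i / 2)`[29,6]→31
L=29→G=29>>2=7, T=29&3=1
[6]→row 7+8=15  col 1·2+0+8=10
row: 31 vs 15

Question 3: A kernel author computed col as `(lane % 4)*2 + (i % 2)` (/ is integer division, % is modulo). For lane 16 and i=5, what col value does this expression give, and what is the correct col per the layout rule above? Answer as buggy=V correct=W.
`(lane % 4)*2 + (i % 2)`[16,5]→1
16: G=4,T=0
[5] (4+0,0*2+1+8) = (4,9)
col: 1 vs 9

buggy=1 correct=9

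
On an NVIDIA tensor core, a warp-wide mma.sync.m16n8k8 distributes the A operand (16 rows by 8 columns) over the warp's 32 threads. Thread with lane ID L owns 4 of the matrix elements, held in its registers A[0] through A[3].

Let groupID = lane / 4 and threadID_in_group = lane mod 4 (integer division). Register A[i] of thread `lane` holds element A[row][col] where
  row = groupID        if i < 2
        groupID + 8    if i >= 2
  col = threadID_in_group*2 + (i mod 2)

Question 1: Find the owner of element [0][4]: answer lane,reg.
2,0

r:0=>grp=0,rB=0  c:4=>tig=2,lo=0
L=0*4+2=2  i=0*2+0=0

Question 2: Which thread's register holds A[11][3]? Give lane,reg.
13,3

r=11⇒gr=3,Rb=1  c=3⇒th=1,odd=1
L=3*4+1=13  i=1*2+1=3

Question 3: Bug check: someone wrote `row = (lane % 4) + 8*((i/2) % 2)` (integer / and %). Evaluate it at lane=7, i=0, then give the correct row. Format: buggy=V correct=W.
buggy=3 correct=1

`(lane % 4) + 8*((i/2) % 2)`[7,0]->3
7: gid=1,tid=3
[0] (1+0,3*2+0) = (1,6)
row: 3 vs 1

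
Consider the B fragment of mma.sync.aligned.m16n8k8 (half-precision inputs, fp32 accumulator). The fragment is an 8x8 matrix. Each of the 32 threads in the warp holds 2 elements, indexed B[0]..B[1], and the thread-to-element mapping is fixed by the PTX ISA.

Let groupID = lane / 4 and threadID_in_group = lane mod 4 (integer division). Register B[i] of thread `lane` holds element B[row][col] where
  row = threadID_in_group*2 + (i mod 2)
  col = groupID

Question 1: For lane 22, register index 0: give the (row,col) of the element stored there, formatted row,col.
lane 22=>22/4=5, 22 mod 4=2
i=0  r:2·2+0=>4  c:5

4,5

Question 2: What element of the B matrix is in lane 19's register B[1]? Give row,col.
L=19→G=19>>2=4, T=19&3=3
[1]→row 3·2+1=7  col G=4

7,4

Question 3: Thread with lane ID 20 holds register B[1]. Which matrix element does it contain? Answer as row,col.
20: gr=5,th=0
[1] (0*2+1,5) = (1,5)

1,5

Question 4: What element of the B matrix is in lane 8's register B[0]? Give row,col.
lane 8: G=2 (8/4), T=0 (8%4)
i=0: r=0*2+0=0, c=G=2

0,2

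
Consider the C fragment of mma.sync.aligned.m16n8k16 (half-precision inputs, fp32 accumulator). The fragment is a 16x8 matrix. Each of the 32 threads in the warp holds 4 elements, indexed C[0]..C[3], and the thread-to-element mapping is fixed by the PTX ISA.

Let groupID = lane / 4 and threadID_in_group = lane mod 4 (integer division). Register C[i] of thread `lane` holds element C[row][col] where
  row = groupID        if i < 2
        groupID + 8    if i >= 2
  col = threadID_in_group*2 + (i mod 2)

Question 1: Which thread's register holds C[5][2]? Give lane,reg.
r=5→G=5,rhi=0  c=2→T=1,p=0
L=5*4+1=21  i=0*2+0=0

21,0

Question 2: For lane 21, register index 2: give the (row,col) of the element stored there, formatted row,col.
13,2

L=21⇒gr=21>>2=5, th=21&3=1
[2]⇒row 5+8=13  col 1·2+0=2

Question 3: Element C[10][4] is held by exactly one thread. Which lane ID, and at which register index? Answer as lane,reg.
10,2

r=10→G=2,rhi=1  c=4→T=2,p=0
L=2*4+2=10  i=1*2+0=2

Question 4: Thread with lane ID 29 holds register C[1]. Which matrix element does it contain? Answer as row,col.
L=29=>grp=29>>2=7, tig=29&3=1
[1]=>row 7+0=7  col 1·2+1=3

7,3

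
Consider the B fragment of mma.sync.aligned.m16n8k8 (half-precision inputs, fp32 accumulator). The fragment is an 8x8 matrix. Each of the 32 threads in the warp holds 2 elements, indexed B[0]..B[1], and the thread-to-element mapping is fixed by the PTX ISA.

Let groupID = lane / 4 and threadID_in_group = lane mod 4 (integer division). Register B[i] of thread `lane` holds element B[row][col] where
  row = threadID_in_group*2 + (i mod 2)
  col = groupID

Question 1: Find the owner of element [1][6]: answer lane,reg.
c:6=>grp=6  r:1=>tig=0,lo=1
L=6*4+0=24  i=1=1

24,1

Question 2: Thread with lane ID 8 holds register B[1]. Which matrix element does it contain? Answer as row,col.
lane 8: G=2 (8/4), T=0 (8%4)
i=1: r=0*2+1=1, c=G=2

1,2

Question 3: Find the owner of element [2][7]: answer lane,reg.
c: 7->gid=7  r: 2->tid=1,i&1=0
L=7*4+1=29  i=0=0

29,0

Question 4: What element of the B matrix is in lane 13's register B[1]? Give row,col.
13: gr=3,th=1
[1] (1*2+1,3) = (3,3)

3,3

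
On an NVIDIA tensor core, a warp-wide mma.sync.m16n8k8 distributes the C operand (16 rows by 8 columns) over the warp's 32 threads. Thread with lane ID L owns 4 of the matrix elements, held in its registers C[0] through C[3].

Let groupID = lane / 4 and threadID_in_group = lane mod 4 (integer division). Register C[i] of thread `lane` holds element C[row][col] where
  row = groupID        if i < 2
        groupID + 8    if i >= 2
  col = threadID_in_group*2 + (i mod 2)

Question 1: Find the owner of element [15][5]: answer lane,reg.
30,3

r: 15->gid=7,r8=1  c: 5->tid=2,i&1=1
L=7*4+2=30  i=1*2+1=3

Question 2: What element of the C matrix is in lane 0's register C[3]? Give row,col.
8,1

lane 0→0/4=0, 0 mod 4=0
i=3  r:0+8→8  c:2·0+1→1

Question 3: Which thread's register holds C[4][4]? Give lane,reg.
18,0

r:4=>grp=4,rB=0  c:4=>tig=2,lo=0
L=4*4+2=18  i=0*2+0=0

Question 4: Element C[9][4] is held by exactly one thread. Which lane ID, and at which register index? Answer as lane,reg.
6,2

r=9⇒gr=1,Rb=1  c=4⇒th=2,odd=0
L=1*4+2=6  i=1*2+0=2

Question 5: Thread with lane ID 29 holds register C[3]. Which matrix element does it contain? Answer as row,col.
L=29→G=29>>2=7, T=29&3=1
[3]→row 7+8=15  col 1·2+1=3

15,3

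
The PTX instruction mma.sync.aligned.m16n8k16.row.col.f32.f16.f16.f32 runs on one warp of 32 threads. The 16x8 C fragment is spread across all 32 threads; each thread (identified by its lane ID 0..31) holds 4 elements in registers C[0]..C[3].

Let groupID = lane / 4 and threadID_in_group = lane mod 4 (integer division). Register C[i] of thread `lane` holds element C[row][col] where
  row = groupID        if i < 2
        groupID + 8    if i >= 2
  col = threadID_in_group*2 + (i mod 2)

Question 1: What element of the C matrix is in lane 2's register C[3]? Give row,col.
8,5

L=2⇒gr=2>>2=0, th=2&3=2
[3]⇒row 0+8=8  col 2·2+1=5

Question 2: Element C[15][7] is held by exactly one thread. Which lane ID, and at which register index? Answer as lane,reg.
31,3

r=15->g=7,rb=1  c=7->t=3,b0=1
L=7*4+3=31  i=1*2+1=3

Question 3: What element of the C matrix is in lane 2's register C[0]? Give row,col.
L=2->g=2>>2=0, t=2&3=2
[0]->row 0+0=0  col 2·2+0=4

0,4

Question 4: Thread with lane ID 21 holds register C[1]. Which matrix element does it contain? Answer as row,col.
5,3

L=21->g=21>>2=5, t=21&3=1
[1]->row 5+0=5  col 1·2+1=3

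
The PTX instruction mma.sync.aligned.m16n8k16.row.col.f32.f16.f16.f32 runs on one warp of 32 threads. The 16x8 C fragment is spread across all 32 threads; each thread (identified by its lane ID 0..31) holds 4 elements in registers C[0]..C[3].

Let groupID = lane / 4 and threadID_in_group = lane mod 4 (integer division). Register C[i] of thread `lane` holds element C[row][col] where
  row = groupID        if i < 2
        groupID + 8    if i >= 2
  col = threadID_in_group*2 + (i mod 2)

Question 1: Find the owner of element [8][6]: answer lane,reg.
3,2

r=8⇒gr=0,Rb=1  c=6⇒th=3,odd=0
L=0*4+3=3  i=1*2+0=2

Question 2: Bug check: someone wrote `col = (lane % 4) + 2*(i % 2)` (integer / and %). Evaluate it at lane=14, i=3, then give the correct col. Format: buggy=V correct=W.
buggy=4 correct=5

`(lane % 4) + 2*(i % 2)`[14,3]->4
14: g=3,t=2
[3] (3+8,2*2+1) = (11,5)
col: 4 vs 5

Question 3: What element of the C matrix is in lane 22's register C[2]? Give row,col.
lane 22: gid=5 (22/4), tid=2 (22%4)
i=2: r=5+8=13, c=2*2+0=4

13,4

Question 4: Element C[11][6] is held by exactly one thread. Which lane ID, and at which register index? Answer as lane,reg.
r:11=>grp=3,rB=1  c:6=>tig=3,lo=0
L=3*4+3=15  i=1*2+0=2

15,2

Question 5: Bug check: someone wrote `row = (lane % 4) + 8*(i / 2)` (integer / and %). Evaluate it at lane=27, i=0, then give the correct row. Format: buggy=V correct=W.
`(lane % 4) + 8*(i / 2)`[27,0]→3
27: G=6,T=3
[0] (6+0,3*2+0) = (6,6)
row: 3 vs 6

buggy=3 correct=6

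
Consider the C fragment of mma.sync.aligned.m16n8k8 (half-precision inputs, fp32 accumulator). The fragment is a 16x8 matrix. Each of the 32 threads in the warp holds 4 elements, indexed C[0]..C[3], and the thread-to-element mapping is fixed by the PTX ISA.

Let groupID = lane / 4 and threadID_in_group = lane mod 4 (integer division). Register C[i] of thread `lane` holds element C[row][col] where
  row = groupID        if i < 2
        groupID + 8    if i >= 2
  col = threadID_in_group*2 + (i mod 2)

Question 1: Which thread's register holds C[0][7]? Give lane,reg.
3,1

r: 0->gid=0,r8=0  c: 7->tid=3,i&1=1
L=0*4+3=3  i=0*2+1=1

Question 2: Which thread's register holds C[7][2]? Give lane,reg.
r=7⇒gr=7,Rb=0  c=2⇒th=1,odd=0
L=7*4+1=29  i=0*2+0=0

29,0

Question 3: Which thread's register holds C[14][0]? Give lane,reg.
r=14->g=6,rb=1  c=0->t=0,b0=0
L=6*4+0=24  i=1*2+0=2

24,2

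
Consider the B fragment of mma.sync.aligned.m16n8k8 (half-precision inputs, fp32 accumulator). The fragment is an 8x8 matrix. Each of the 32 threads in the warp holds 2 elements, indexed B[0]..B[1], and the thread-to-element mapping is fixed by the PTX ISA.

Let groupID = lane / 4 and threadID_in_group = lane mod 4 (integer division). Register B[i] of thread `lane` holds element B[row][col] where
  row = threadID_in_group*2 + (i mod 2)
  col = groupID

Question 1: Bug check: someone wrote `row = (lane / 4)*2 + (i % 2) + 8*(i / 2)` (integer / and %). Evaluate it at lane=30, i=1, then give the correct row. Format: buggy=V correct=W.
buggy=15 correct=5

`(lane / 4)*2 + (i % 2) + 8*(i / 2)`[30,1]→15
L=30→G=30>>2=7, T=30&3=2
[1]→row 2·2+1=5  col G=7
row: 15 vs 5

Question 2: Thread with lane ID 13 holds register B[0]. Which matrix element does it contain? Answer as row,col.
2,3

L=13=>grp=13>>2=3, tig=13&3=1
[0]=>row 1·2+0=2  col grp=3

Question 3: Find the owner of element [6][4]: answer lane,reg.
c=4⇒gr=4  r=6⇒th=3,odd=0
L=4*4+3=19  i=0=0

19,0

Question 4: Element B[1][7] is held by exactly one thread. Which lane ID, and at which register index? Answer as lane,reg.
28,1

c=7⇒gr=7  r=1⇒th=0,odd=1
L=7*4+0=28  i=1=1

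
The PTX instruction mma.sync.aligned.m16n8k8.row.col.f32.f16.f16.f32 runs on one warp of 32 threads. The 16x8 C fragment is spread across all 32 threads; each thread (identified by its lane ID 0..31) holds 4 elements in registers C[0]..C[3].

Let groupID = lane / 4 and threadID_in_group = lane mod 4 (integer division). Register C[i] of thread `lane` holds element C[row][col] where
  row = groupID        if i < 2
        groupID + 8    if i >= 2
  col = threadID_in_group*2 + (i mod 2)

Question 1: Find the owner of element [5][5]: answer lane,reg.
22,1

r=5→G=5,rhi=0  c=5→T=2,p=1
L=5*4+2=22  i=0*2+1=1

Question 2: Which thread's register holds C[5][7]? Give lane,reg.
23,1

r:5=>grp=5,rB=0  c:7=>tig=3,lo=1
L=5*4+3=23  i=0*2+1=1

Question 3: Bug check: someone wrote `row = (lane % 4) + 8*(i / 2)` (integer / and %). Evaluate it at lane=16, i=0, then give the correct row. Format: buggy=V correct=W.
`(lane % 4) + 8*(i / 2)`[16,0]->0
lane 16: gid=4 (16/4), tid=0 (16%4)
i=0: r=4+0=4, c=0*2+0=0
row: 0 vs 4

buggy=0 correct=4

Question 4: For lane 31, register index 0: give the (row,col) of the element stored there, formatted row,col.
lane 31=>31/4=7, 31 mod 4=3
i=0  r:7+0=>7  c:2·3+0=>6

7,6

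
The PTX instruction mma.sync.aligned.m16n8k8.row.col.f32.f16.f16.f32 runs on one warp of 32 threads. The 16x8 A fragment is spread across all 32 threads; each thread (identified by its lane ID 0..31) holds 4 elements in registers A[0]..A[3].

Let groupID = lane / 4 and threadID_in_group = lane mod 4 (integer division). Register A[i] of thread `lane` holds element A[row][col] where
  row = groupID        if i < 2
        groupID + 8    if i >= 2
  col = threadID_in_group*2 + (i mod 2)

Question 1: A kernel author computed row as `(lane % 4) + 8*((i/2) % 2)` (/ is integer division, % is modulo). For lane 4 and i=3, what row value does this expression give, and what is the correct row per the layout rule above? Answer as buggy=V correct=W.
`(lane % 4) + 8*((i/2) % 2)`[4,3]⇒8
L=4⇒gr=4>>2=1, th=4&3=0
[3]⇒row 1+8=9  col 0·2+1=1
row: 8 vs 9

buggy=8 correct=9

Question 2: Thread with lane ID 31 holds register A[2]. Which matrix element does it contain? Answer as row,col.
15,6

31: gid=7,tid=3
[2] (7+8,3*2+0) = (15,6)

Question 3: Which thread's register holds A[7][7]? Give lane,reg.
31,1

r: 7->gid=7,r8=0  c: 7->tid=3,i&1=1
L=7*4+3=31  i=0*2+1=1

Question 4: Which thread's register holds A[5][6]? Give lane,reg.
r=5→G=5,rhi=0  c=6→T=3,p=0
L=5*4+3=23  i=0*2+0=0

23,0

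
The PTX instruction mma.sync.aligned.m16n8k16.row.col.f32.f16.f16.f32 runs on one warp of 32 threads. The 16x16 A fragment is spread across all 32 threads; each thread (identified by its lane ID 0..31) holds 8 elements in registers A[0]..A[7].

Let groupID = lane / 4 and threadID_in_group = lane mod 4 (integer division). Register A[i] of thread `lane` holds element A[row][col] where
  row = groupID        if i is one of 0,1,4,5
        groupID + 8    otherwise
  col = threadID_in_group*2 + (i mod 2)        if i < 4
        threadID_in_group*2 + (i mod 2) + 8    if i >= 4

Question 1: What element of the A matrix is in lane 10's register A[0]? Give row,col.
2,4

lane 10→10/4=2, 10 mod 4=2
i=0  r:2+0→2  c:2·2+0+0→4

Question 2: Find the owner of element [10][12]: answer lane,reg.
10,6

r=10->g=2,rb=1  c=12->cb=1,t=2,b0=0
L=2*4+2=10  i=1*4+1*2+0=6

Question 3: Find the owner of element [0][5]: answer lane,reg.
2,1

r=0⇒gr=0,Rb=0  c=5⇒Cb=0,th=2,odd=1
L=0*4+2=2  i=0*4+0*2+1=1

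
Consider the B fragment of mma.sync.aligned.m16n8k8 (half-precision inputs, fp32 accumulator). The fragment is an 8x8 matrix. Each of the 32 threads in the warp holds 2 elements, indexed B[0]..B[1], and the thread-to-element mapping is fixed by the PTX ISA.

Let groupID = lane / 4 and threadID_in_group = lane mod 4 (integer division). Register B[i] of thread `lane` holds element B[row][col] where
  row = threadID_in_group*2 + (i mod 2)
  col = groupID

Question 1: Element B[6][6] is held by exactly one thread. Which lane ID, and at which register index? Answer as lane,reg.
27,0

c=6⇒gr=6  r=6⇒th=3,odd=0
L=6*4+3=27  i=0=0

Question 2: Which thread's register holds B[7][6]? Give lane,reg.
c:6=>grp=6  r:7=>tig=3,lo=1
L=6*4+3=27  i=1=1

27,1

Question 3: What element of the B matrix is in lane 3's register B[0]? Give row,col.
6,0

lane 3→3/4=0, 3 mod 4=3
i=0  r:2·3+0→6  c:0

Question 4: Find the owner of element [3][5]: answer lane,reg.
c:5=>grp=5  r:3=>tig=1,lo=1
L=5*4+1=21  i=1=1

21,1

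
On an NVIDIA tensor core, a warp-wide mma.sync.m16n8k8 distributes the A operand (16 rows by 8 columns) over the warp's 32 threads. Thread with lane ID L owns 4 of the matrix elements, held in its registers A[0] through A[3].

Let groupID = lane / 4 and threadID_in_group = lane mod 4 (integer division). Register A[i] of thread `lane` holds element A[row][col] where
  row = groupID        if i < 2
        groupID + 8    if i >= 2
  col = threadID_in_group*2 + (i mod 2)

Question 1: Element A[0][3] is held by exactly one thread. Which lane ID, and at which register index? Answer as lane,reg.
1,1

r: 0->gid=0,r8=0  c: 3->tid=1,i&1=1
L=0*4+1=1  i=0*2+1=1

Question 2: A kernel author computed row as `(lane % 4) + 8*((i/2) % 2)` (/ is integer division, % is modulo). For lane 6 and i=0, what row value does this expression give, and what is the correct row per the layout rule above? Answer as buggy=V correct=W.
`(lane % 4) + 8*((i/2) % 2)`[6,0]=>2
lane 6=>6/4=1, 6 mod 4=2
i=0  r:1+0=>1  c:2·2+0=>4
row: 2 vs 1

buggy=2 correct=1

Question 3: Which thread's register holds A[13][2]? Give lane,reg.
21,2

r=13->g=5,rb=1  c=2->t=1,b0=0
L=5*4+1=21  i=1*2+0=2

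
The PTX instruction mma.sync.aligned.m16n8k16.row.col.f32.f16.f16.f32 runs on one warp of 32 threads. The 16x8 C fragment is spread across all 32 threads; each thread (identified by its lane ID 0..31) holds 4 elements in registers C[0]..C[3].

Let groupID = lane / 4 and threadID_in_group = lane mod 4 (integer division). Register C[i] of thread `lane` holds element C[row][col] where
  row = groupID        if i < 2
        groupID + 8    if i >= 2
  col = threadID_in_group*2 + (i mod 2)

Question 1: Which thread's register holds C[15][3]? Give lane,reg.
r=15->g=7,rb=1  c=3->t=1,b0=1
L=7*4+1=29  i=1*2+1=3

29,3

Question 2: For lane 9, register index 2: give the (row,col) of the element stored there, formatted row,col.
lane 9: G=2 (9/4), T=1 (9%4)
i=2: r=2+8=10, c=1*2+0=2

10,2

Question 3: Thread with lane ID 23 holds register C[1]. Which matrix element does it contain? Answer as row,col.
lane 23: gid=5 (23/4), tid=3 (23%4)
i=1: r=5+0=5, c=3*2+1=7

5,7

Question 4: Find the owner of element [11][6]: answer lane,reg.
15,2

r=11→G=3,rhi=1  c=6→T=3,p=0
L=3*4+3=15  i=1*2+0=2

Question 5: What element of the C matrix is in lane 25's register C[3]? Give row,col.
14,3

lane 25: gr=6 (25/4), th=1 (25%4)
i=3: r=6+8=14, c=1*2+1=3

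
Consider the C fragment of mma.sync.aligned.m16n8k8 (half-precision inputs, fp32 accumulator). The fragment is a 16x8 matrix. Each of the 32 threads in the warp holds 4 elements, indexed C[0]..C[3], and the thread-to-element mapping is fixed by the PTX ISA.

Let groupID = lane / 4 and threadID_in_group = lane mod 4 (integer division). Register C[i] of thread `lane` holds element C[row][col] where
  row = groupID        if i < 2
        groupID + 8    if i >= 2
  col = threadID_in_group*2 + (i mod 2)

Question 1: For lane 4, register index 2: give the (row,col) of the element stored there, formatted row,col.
L=4->gid=4>>2=1, tid=4&3=0
[2]->row 1+8=9  col 0·2+0=0

9,0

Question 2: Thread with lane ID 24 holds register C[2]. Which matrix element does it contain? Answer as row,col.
lane 24→24/4=6, 24 mod 4=0
i=2  r:6+8→14  c:2·0+0→0

14,0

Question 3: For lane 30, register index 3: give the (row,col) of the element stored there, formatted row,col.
15,5

30: grp=7,tig=2
[3] (7+8,2*2+1) = (15,5)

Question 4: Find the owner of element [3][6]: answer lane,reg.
r: 3->gid=3,r8=0  c: 6->tid=3,i&1=0
L=3*4+3=15  i=0*2+0=0

15,0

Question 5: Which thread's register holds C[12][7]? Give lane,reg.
19,3

r=12⇒gr=4,Rb=1  c=7⇒th=3,odd=1
L=4*4+3=19  i=1*2+1=3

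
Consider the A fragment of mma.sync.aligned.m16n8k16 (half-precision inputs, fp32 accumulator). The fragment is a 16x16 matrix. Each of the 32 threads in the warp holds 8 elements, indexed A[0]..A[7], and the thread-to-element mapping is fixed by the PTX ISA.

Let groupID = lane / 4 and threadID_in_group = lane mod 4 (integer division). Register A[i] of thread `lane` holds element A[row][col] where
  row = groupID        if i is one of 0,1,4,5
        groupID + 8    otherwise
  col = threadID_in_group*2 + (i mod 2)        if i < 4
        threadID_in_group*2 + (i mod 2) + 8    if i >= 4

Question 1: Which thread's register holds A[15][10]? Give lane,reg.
29,6

r=15→G=7,rhi=1  c=10→chi=1,T=1,p=0
L=7*4+1=29  i=1*4+1*2+0=6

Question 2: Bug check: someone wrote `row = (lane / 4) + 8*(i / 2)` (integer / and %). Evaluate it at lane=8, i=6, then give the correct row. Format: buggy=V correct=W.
buggy=26 correct=10

`(lane / 4) + 8*(i / 2)`[8,6]=>26
8: grp=2,tig=0
[6] (2+8,0*2+0+8) = (10,8)
row: 26 vs 10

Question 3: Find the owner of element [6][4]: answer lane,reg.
r=6→G=6,rhi=0  c=4→chi=0,T=2,p=0
L=6*4+2=26  i=0*4+0*2+0=0

26,0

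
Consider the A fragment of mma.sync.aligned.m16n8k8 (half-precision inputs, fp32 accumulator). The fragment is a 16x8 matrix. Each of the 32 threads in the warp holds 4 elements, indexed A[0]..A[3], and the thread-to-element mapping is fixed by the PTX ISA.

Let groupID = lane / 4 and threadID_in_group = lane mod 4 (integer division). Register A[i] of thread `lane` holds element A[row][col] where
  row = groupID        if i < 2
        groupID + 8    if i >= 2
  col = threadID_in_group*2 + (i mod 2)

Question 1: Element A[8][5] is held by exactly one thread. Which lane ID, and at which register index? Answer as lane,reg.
2,3

r: 8->gid=0,r8=1  c: 5->tid=2,i&1=1
L=0*4+2=2  i=1*2+1=3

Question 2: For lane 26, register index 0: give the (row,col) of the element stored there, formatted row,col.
6,4

26: g=6,t=2
[0] (6+0,2*2+0) = (6,4)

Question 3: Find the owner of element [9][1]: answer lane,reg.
4,3

r: 9->gid=1,r8=1  c: 1->tid=0,i&1=1
L=1*4+0=4  i=1*2+1=3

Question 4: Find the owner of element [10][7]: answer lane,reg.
11,3

r=10->g=2,rb=1  c=7->t=3,b0=1
L=2*4+3=11  i=1*2+1=3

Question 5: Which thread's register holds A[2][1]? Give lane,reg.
r: 2->gid=2,r8=0  c: 1->tid=0,i&1=1
L=2*4+0=8  i=0*2+1=1

8,1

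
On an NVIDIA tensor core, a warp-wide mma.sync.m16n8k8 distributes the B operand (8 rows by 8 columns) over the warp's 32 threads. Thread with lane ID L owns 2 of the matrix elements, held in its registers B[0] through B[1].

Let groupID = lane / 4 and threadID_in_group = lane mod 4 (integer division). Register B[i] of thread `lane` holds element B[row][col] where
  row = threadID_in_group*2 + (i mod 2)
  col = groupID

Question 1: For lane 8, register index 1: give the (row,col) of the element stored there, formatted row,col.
1,2

lane 8->8/4=2, 8 mod 4=0
i=1  r:2·0+1->1  c:2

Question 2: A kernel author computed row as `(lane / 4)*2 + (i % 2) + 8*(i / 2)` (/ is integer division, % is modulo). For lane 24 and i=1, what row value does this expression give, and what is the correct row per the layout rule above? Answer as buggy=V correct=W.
`(lane / 4)*2 + (i % 2) + 8*(i / 2)`[24,1]->13
L=24->g=24>>2=6, t=24&3=0
[1]->row 0·2+1=1  col g=6
row: 13 vs 1

buggy=13 correct=1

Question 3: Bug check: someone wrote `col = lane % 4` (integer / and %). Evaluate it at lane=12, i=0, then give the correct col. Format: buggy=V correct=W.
buggy=0 correct=3

`lane % 4`[12,0]⇒0
12: gr=3,th=0
[0] (0*2+0,3) = (0,3)
col: 0 vs 3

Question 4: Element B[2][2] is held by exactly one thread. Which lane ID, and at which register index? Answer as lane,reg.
c=2⇒gr=2  r=2⇒th=1,odd=0
L=2*4+1=9  i=0=0

9,0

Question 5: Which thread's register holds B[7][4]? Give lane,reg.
c:4=>grp=4  r:7=>tig=3,lo=1
L=4*4+3=19  i=1=1

19,1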